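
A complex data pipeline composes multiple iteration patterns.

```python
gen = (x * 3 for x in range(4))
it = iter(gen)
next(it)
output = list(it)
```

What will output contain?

Step 1: Generator produces [0, 3, 6, 9].
Step 2: next(it) consumes first element (0).
Step 3: list(it) collects remaining: [3, 6, 9].
Therefore output = [3, 6, 9].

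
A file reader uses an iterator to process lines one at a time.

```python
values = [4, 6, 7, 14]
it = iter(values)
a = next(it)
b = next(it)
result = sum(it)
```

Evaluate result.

Step 1: Create iterator over [4, 6, 7, 14].
Step 2: a = next() = 4, b = next() = 6.
Step 3: sum() of remaining [7, 14] = 21.
Therefore result = 21.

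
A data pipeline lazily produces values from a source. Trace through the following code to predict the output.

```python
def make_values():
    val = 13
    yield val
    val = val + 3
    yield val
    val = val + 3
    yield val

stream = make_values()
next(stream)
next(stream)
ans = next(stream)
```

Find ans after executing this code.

Step 1: Trace through generator execution:
  Yield 1: val starts at 13, yield 13
  Yield 2: val = 13 + 3 = 16, yield 16
  Yield 3: val = 16 + 3 = 19, yield 19
Step 2: First next() gets 13, second next() gets the second value, third next() yields 19.
Therefore ans = 19.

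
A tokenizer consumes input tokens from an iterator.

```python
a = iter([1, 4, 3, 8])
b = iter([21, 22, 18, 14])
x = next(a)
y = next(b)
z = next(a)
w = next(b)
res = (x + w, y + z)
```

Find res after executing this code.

Step 1: a iterates [1, 4, 3, 8], b iterates [21, 22, 18, 14].
Step 2: x = next(a) = 1, y = next(b) = 21.
Step 3: z = next(a) = 4, w = next(b) = 22.
Step 4: res = (1 + 22, 21 + 4) = (23, 25).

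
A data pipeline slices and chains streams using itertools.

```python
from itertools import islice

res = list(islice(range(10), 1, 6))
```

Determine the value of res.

Step 1: islice(range(10), 1, 6) takes elements at indices [1, 6).
Step 2: Elements: [1, 2, 3, 4, 5].
Therefore res = [1, 2, 3, 4, 5].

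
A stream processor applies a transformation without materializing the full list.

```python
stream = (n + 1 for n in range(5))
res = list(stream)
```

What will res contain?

Step 1: For each n in range(5), compute n+1:
  n=0: 0+1 = 1
  n=1: 1+1 = 2
  n=2: 2+1 = 3
  n=3: 3+1 = 4
  n=4: 4+1 = 5
Therefore res = [1, 2, 3, 4, 5].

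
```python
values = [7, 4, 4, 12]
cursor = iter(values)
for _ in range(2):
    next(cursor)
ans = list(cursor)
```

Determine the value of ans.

Step 1: Create iterator over [7, 4, 4, 12].
Step 2: Advance 2 positions (consuming [7, 4]).
Step 3: list() collects remaining elements: [4, 12].
Therefore ans = [4, 12].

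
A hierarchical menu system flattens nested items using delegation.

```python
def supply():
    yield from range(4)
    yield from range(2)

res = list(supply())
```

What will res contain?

Step 1: Trace yields in order:
  yield 0
  yield 1
  yield 2
  yield 3
  yield 0
  yield 1
Therefore res = [0, 1, 2, 3, 0, 1].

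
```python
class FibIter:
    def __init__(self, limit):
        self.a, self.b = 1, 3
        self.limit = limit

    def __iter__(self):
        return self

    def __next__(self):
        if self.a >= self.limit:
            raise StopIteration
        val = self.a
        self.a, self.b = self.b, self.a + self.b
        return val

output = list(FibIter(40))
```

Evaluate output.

Step 1: Fibonacci-like sequence (a=1, b=3) until >= 40:
  Yield 1, then a,b = 3,4
  Yield 3, then a,b = 4,7
  Yield 4, then a,b = 7,11
  Yield 7, then a,b = 11,18
  Yield 11, then a,b = 18,29
  Yield 18, then a,b = 29,47
  Yield 29, then a,b = 47,76
Step 2: 47 >= 40, stop.
Therefore output = [1, 3, 4, 7, 11, 18, 29].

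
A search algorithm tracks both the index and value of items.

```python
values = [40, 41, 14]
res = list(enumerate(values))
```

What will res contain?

Step 1: enumerate pairs each element with its index:
  (0, 40)
  (1, 41)
  (2, 14)
Therefore res = [(0, 40), (1, 41), (2, 14)].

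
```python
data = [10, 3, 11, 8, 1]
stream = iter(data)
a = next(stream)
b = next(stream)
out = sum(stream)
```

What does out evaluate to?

Step 1: Create iterator over [10, 3, 11, 8, 1].
Step 2: a = next() = 10, b = next() = 3.
Step 3: sum() of remaining [11, 8, 1] = 20.
Therefore out = 20.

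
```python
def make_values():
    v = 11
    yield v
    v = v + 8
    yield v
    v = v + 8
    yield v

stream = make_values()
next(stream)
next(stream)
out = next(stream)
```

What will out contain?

Step 1: Trace through generator execution:
  Yield 1: v starts at 11, yield 11
  Yield 2: v = 11 + 8 = 19, yield 19
  Yield 3: v = 19 + 8 = 27, yield 27
Step 2: First next() gets 11, second next() gets the second value, third next() yields 27.
Therefore out = 27.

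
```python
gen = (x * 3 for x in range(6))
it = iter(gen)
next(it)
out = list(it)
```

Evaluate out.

Step 1: Generator produces [0, 3, 6, 9, 12, 15].
Step 2: next(it) consumes first element (0).
Step 3: list(it) collects remaining: [3, 6, 9, 12, 15].
Therefore out = [3, 6, 9, 12, 15].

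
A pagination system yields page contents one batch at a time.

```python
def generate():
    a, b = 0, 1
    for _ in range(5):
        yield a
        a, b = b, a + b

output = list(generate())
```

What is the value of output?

Step 1: Fibonacci-like sequence starting with a=0, b=1:
  Iteration 1: yield a=0, then a,b = 1,1
  Iteration 2: yield a=1, then a,b = 1,2
  Iteration 3: yield a=1, then a,b = 2,3
  Iteration 4: yield a=2, then a,b = 3,5
  Iteration 5: yield a=3, then a,b = 5,8
Therefore output = [0, 1, 1, 2, 3].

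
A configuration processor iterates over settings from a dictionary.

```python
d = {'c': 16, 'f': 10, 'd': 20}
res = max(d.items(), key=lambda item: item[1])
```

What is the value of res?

Step 1: Find item with maximum value:
  ('c', 16)
  ('f', 10)
  ('d', 20)
Step 2: Maximum value is 20 at key 'd'.
Therefore res = ('d', 20).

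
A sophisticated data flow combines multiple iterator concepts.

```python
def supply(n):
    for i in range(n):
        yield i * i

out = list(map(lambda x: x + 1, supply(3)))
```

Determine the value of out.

Step 1: supply(3) yields squares: [0, 1, 4].
Step 2: map adds 1 to each: [1, 2, 5].
Therefore out = [1, 2, 5].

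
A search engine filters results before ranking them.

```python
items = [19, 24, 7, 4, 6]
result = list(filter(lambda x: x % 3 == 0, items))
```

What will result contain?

Step 1: Filter elements divisible by 3:
  19 % 3 = 1: removed
  24 % 3 = 0: kept
  7 % 3 = 1: removed
  4 % 3 = 1: removed
  6 % 3 = 0: kept
Therefore result = [24, 6].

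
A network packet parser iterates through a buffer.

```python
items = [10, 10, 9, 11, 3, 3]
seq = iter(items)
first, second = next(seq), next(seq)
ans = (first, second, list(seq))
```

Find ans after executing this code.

Step 1: Create iterator over [10, 10, 9, 11, 3, 3].
Step 2: first = 10, second = 10.
Step 3: Remaining elements: [9, 11, 3, 3].
Therefore ans = (10, 10, [9, 11, 3, 3]).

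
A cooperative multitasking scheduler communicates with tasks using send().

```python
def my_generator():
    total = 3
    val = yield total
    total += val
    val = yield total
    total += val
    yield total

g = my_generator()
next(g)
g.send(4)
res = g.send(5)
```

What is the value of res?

Step 1: next() -> yield total=3.
Step 2: send(4) -> val=4, total = 3+4 = 7, yield 7.
Step 3: send(5) -> val=5, total = 7+5 = 12, yield 12.
Therefore res = 12.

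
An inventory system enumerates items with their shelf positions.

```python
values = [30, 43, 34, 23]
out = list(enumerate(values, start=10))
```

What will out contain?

Step 1: enumerate with start=10:
  (10, 30)
  (11, 43)
  (12, 34)
  (13, 23)
Therefore out = [(10, 30), (11, 43), (12, 34), (13, 23)].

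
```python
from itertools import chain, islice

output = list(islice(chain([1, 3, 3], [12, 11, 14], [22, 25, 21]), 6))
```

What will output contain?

Step 1: chain([1, 3, 3], [12, 11, 14], [22, 25, 21]) = [1, 3, 3, 12, 11, 14, 22, 25, 21].
Step 2: islice takes first 6 elements: [1, 3, 3, 12, 11, 14].
Therefore output = [1, 3, 3, 12, 11, 14].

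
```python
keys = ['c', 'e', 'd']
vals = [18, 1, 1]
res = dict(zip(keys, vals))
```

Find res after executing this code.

Step 1: zip pairs keys with values:
  'c' -> 18
  'e' -> 1
  'd' -> 1
Therefore res = {'c': 18, 'e': 1, 'd': 1}.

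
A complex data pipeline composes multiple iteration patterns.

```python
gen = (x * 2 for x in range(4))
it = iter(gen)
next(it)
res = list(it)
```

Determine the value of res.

Step 1: Generator produces [0, 2, 4, 6].
Step 2: next(it) consumes first element (0).
Step 3: list(it) collects remaining: [2, 4, 6].
Therefore res = [2, 4, 6].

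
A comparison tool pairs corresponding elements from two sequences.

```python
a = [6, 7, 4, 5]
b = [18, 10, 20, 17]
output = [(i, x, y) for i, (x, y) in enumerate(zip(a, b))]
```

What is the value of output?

Step 1: enumerate(zip(a, b)) gives index with paired elements:
  i=0: (6, 18)
  i=1: (7, 10)
  i=2: (4, 20)
  i=3: (5, 17)
Therefore output = [(0, 6, 18), (1, 7, 10), (2, 4, 20), (3, 5, 17)].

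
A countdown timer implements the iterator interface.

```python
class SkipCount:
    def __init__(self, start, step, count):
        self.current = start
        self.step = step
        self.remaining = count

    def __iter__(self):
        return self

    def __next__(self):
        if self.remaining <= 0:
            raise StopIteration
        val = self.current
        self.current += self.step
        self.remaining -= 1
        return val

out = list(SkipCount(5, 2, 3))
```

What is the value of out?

Step 1: SkipCount starts at 5, increments by 2, for 3 steps:
  Yield 5, then current += 2
  Yield 7, then current += 2
  Yield 9, then current += 2
Therefore out = [5, 7, 9].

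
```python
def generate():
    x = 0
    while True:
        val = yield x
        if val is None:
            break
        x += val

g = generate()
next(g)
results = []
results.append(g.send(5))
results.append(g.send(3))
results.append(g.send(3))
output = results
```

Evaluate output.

Step 1: next(g) -> yield 0.
Step 2: send(5) -> x = 5, yield 5.
Step 3: send(3) -> x = 8, yield 8.
Step 4: send(3) -> x = 11, yield 11.
Therefore output = [5, 8, 11].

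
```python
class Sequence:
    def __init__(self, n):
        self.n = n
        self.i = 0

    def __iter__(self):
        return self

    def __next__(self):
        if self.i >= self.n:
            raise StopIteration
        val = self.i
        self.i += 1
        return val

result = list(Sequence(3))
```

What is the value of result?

Step 1: Sequence(3) creates an iterator counting 0 to 2.
Step 2: list() consumes all values: [0, 1, 2].
Therefore result = [0, 1, 2].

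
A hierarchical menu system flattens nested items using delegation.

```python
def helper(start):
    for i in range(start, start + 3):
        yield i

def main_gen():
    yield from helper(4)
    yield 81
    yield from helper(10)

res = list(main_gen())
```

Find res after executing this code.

Step 1: main_gen() delegates to helper(4):
  yield 4
  yield 5
  yield 6
Step 2: yield 81
Step 3: Delegates to helper(10):
  yield 10
  yield 11
  yield 12
Therefore res = [4, 5, 6, 81, 10, 11, 12].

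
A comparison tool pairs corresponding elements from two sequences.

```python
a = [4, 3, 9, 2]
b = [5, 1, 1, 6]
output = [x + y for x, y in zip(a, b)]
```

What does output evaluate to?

Step 1: Add corresponding elements:
  4 + 5 = 9
  3 + 1 = 4
  9 + 1 = 10
  2 + 6 = 8
Therefore output = [9, 4, 10, 8].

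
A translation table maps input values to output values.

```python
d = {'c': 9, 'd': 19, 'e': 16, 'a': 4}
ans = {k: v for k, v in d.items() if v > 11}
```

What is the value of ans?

Step 1: Filter items where value > 11:
  'c': 9 <= 11: removed
  'd': 19 > 11: kept
  'e': 16 > 11: kept
  'a': 4 <= 11: removed
Therefore ans = {'d': 19, 'e': 16}.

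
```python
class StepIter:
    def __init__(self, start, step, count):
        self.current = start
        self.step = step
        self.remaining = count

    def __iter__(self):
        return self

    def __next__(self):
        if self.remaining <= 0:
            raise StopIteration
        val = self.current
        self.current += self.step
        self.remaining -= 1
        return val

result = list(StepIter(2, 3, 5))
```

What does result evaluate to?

Step 1: StepIter starts at 2, increments by 3, for 5 steps:
  Yield 2, then current += 3
  Yield 5, then current += 3
  Yield 8, then current += 3
  Yield 11, then current += 3
  Yield 14, then current += 3
Therefore result = [2, 5, 8, 11, 14].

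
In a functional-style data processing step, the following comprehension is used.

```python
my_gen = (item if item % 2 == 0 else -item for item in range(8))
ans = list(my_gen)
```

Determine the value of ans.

Step 1: For each item in range(8), yield item if even, else -item:
  item=0: even, yield 0
  item=1: odd, yield -1
  item=2: even, yield 2
  item=3: odd, yield -3
  item=4: even, yield 4
  item=5: odd, yield -5
  item=6: even, yield 6
  item=7: odd, yield -7
Therefore ans = [0, -1, 2, -3, 4, -5, 6, -7].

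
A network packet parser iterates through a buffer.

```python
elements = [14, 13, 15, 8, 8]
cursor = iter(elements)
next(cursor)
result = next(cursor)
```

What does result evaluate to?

Step 1: Create iterator over [14, 13, 15, 8, 8].
Step 2: next() consumes 14.
Step 3: next() returns 13.
Therefore result = 13.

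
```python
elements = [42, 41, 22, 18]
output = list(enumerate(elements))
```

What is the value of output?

Step 1: enumerate pairs each element with its index:
  (0, 42)
  (1, 41)
  (2, 22)
  (3, 18)
Therefore output = [(0, 42), (1, 41), (2, 22), (3, 18)].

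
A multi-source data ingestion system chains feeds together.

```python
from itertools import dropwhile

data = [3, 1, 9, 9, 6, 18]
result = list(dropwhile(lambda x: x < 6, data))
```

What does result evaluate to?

Step 1: dropwhile drops elements while < 6:
  3 < 6: dropped
  1 < 6: dropped
  9: kept (dropping stopped)
Step 2: Remaining elements kept regardless of condition.
Therefore result = [9, 9, 6, 18].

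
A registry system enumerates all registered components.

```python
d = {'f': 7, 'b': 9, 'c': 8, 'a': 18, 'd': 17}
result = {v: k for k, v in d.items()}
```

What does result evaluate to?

Step 1: Invert dict (swap keys and values):
  'f': 7 -> 7: 'f'
  'b': 9 -> 9: 'b'
  'c': 8 -> 8: 'c'
  'a': 18 -> 18: 'a'
  'd': 17 -> 17: 'd'
Therefore result = {7: 'f', 9: 'b', 8: 'c', 18: 'a', 17: 'd'}.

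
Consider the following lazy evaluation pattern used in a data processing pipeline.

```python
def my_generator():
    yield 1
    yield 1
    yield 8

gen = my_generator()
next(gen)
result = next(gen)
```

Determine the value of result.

Step 1: my_generator() creates a generator.
Step 2: next(gen) yields 1 (consumed and discarded).
Step 3: next(gen) yields 1, assigned to result.
Therefore result = 1.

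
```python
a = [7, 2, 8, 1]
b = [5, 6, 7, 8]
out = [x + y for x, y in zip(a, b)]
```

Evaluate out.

Step 1: Add corresponding elements:
  7 + 5 = 12
  2 + 6 = 8
  8 + 7 = 15
  1 + 8 = 9
Therefore out = [12, 8, 15, 9].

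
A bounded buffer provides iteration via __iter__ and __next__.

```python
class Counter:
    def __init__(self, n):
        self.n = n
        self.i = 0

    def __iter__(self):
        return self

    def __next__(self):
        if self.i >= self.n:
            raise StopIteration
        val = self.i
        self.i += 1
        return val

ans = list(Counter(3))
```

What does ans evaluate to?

Step 1: Counter(3) creates an iterator counting 0 to 2.
Step 2: list() consumes all values: [0, 1, 2].
Therefore ans = [0, 1, 2].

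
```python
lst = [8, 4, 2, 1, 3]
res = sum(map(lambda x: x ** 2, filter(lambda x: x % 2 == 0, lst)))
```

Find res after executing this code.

Step 1: Filter even numbers from [8, 4, 2, 1, 3]: [8, 4, 2]
Step 2: Square each: [64, 16, 4]
Step 3: Sum = 84.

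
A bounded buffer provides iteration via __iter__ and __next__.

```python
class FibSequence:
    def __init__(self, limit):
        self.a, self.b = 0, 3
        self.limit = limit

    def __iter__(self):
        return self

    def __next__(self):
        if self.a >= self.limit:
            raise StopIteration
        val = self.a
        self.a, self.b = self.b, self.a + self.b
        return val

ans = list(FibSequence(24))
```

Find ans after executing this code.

Step 1: Fibonacci-like sequence (a=0, b=3) until >= 24:
  Yield 0, then a,b = 3,3
  Yield 3, then a,b = 3,6
  Yield 3, then a,b = 6,9
  Yield 6, then a,b = 9,15
  Yield 9, then a,b = 15,24
  Yield 15, then a,b = 24,39
Step 2: 24 >= 24, stop.
Therefore ans = [0, 3, 3, 6, 9, 15].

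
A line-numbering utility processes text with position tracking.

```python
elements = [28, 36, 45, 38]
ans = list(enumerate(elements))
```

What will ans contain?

Step 1: enumerate pairs each element with its index:
  (0, 28)
  (1, 36)
  (2, 45)
  (3, 38)
Therefore ans = [(0, 28), (1, 36), (2, 45), (3, 38)].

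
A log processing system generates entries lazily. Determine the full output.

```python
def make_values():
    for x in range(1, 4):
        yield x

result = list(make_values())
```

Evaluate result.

Step 1: The generator yields each value from range(1, 4).
Step 2: list() consumes all yields: [1, 2, 3].
Therefore result = [1, 2, 3].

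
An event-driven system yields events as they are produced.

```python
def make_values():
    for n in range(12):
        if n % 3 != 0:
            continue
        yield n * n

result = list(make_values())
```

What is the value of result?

Step 1: Only yield n**2 when n is divisible by 3:
  n=0: 0 % 3 == 0, yield 0**2 = 0
  n=3: 3 % 3 == 0, yield 3**2 = 9
  n=6: 6 % 3 == 0, yield 6**2 = 36
  n=9: 9 % 3 == 0, yield 9**2 = 81
Therefore result = [0, 9, 36, 81].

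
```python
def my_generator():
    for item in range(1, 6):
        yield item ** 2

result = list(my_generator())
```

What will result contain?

Step 1: For each item in range(1, 6), yield item**2:
  item=1: yield 1**2 = 1
  item=2: yield 2**2 = 4
  item=3: yield 3**2 = 9
  item=4: yield 4**2 = 16
  item=5: yield 5**2 = 25
Therefore result = [1, 4, 9, 16, 25].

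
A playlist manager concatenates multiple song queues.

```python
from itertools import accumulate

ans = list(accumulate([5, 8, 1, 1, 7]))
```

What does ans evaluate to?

Step 1: accumulate computes running sums:
  + 5 = 5
  + 8 = 13
  + 1 = 14
  + 1 = 15
  + 7 = 22
Therefore ans = [5, 13, 14, 15, 22].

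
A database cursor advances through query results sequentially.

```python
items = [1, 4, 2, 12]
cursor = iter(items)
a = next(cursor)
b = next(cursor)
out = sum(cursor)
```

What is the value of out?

Step 1: Create iterator over [1, 4, 2, 12].
Step 2: a = next() = 1, b = next() = 4.
Step 3: sum() of remaining [2, 12] = 14.
Therefore out = 14.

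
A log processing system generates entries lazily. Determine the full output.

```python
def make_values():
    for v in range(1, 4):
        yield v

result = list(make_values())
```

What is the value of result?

Step 1: The generator yields each value from range(1, 4).
Step 2: list() consumes all yields: [1, 2, 3].
Therefore result = [1, 2, 3].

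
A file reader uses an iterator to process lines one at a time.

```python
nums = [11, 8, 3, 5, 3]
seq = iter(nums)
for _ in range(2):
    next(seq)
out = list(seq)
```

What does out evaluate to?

Step 1: Create iterator over [11, 8, 3, 5, 3].
Step 2: Advance 2 positions (consuming [11, 8]).
Step 3: list() collects remaining elements: [3, 5, 3].
Therefore out = [3, 5, 3].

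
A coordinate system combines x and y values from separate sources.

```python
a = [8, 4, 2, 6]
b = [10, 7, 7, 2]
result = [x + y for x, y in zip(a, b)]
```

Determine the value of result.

Step 1: Add corresponding elements:
  8 + 10 = 18
  4 + 7 = 11
  2 + 7 = 9
  6 + 2 = 8
Therefore result = [18, 11, 9, 8].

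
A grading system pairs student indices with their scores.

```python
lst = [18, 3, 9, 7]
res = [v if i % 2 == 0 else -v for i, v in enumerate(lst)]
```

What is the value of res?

Step 1: For each (i, v), keep v if i is even, negate if odd:
  i=0 (even): keep 18
  i=1 (odd): negate to -3
  i=2 (even): keep 9
  i=3 (odd): negate to -7
Therefore res = [18, -3, 9, -7].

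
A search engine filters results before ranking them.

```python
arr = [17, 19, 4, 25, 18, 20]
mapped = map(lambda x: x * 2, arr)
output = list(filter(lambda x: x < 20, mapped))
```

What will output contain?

Step 1: Map x * 2:
  17 -> 34
  19 -> 38
  4 -> 8
  25 -> 50
  18 -> 36
  20 -> 40
Step 2: Filter for < 20:
  34: removed
  38: removed
  8: kept
  50: removed
  36: removed
  40: removed
Therefore output = [8].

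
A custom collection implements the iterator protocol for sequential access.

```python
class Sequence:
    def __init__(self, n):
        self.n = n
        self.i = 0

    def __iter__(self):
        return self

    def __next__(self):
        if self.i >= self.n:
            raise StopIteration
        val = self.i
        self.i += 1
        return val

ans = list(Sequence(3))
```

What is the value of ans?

Step 1: Sequence(3) creates an iterator counting 0 to 2.
Step 2: list() consumes all values: [0, 1, 2].
Therefore ans = [0, 1, 2].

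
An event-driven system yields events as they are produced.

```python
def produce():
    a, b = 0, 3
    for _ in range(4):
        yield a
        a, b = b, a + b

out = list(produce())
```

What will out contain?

Step 1: Fibonacci-like sequence starting with a=0, b=3:
  Iteration 1: yield a=0, then a,b = 3,3
  Iteration 2: yield a=3, then a,b = 3,6
  Iteration 3: yield a=3, then a,b = 6,9
  Iteration 4: yield a=6, then a,b = 9,15
Therefore out = [0, 3, 3, 6].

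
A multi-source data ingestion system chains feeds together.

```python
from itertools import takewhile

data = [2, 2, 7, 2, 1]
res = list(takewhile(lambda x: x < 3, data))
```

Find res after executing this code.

Step 1: takewhile stops at first element >= 3:
  2 < 3: take
  2 < 3: take
  7 >= 3: stop
Therefore res = [2, 2].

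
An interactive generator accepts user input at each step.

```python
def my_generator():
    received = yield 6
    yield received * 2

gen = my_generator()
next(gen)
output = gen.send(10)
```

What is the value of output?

Step 1: next(gen) advances to first yield, producing 6.
Step 2: send(10) resumes, received = 10.
Step 3: yield received * 2 = 10 * 2 = 20.
Therefore output = 20.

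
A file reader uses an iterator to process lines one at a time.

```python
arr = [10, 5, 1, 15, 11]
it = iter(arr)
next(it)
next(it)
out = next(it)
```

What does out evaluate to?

Step 1: Create iterator over [10, 5, 1, 15, 11].
Step 2: next() consumes 10.
Step 3: next() consumes 5.
Step 4: next() returns 1.
Therefore out = 1.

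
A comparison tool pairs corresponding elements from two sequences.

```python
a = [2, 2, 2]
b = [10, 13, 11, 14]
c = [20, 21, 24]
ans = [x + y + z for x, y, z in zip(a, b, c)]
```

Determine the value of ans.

Step 1: zip three lists (truncates to shortest, len=3):
  2 + 10 + 20 = 32
  2 + 13 + 21 = 36
  2 + 11 + 24 = 37
Therefore ans = [32, 36, 37].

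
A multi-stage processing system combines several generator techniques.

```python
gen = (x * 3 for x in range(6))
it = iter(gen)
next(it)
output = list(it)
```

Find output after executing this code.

Step 1: Generator produces [0, 3, 6, 9, 12, 15].
Step 2: next(it) consumes first element (0).
Step 3: list(it) collects remaining: [3, 6, 9, 12, 15].
Therefore output = [3, 6, 9, 12, 15].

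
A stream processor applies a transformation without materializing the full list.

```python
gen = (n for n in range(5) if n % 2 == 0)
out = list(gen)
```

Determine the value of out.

Step 1: Filter range(5) keeping only even values:
  n=0: even, included
  n=1: odd, excluded
  n=2: even, included
  n=3: odd, excluded
  n=4: even, included
Therefore out = [0, 2, 4].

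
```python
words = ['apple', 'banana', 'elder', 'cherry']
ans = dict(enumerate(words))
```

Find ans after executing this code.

Step 1: enumerate pairs indices with words:
  0 -> 'apple'
  1 -> 'banana'
  2 -> 'elder'
  3 -> 'cherry'
Therefore ans = {0: 'apple', 1: 'banana', 2: 'elder', 3: 'cherry'}.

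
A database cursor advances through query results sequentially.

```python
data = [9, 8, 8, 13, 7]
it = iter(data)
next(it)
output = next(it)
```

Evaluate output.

Step 1: Create iterator over [9, 8, 8, 13, 7].
Step 2: next() consumes 9.
Step 3: next() returns 8.
Therefore output = 8.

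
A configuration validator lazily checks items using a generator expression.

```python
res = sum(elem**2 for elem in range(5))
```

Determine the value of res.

Step 1: Compute elem**2 for each elem in range(5):
  elem=0: 0**2 = 0
  elem=1: 1**2 = 1
  elem=2: 2**2 = 4
  elem=3: 3**2 = 9
  elem=4: 4**2 = 16
Step 2: sum = 0 + 1 + 4 + 9 + 16 = 30.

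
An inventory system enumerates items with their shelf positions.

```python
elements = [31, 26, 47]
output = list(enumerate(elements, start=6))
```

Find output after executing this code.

Step 1: enumerate with start=6:
  (6, 31)
  (7, 26)
  (8, 47)
Therefore output = [(6, 31), (7, 26), (8, 47)].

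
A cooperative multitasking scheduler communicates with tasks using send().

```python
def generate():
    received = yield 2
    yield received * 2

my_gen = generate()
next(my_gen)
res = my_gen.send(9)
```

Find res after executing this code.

Step 1: next(my_gen) advances to first yield, producing 2.
Step 2: send(9) resumes, received = 9.
Step 3: yield received * 2 = 9 * 2 = 18.
Therefore res = 18.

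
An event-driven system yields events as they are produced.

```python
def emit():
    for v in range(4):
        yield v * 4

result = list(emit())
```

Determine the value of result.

Step 1: For each v in range(4), yield v * 4:
  v=0: yield 0 * 4 = 0
  v=1: yield 1 * 4 = 4
  v=2: yield 2 * 4 = 8
  v=3: yield 3 * 4 = 12
Therefore result = [0, 4, 8, 12].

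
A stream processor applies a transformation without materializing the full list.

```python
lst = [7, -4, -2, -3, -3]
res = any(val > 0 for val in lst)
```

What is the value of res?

Step 1: Check val > 0 for each element in [7, -4, -2, -3, -3]:
  7 > 0: True
  -4 > 0: False
  -2 > 0: False
  -3 > 0: False
  -3 > 0: False
Step 2: any() returns True.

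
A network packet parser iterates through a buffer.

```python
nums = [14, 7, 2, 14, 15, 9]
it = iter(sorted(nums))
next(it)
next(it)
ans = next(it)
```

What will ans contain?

Step 1: sorted([14, 7, 2, 14, 15, 9]) = [2, 7, 9, 14, 14, 15].
Step 2: Create iterator and skip 2 elements.
Step 3: next() returns 9.
Therefore ans = 9.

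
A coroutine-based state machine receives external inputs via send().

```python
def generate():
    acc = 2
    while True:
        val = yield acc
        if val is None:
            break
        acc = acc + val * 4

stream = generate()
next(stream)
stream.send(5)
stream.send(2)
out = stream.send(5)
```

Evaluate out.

Step 1: next() -> yield acc=2.
Step 2: send(5) -> val=5, acc = 2 + 5*4 = 22, yield 22.
Step 3: send(2) -> val=2, acc = 22 + 2*4 = 30, yield 30.
Step 4: send(5) -> val=5, acc = 30 + 5*4 = 50, yield 50.
Therefore out = 50.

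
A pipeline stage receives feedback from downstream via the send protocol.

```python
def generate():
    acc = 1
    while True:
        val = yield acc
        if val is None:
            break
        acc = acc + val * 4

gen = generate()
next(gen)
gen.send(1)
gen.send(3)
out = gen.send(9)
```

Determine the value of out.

Step 1: next() -> yield acc=1.
Step 2: send(1) -> val=1, acc = 1 + 1*4 = 5, yield 5.
Step 3: send(3) -> val=3, acc = 5 + 3*4 = 17, yield 17.
Step 4: send(9) -> val=9, acc = 17 + 9*4 = 53, yield 53.
Therefore out = 53.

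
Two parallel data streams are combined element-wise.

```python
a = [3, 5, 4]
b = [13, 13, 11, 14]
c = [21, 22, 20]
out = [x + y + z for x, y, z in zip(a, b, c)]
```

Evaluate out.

Step 1: zip three lists (truncates to shortest, len=3):
  3 + 13 + 21 = 37
  5 + 13 + 22 = 40
  4 + 11 + 20 = 35
Therefore out = [37, 40, 35].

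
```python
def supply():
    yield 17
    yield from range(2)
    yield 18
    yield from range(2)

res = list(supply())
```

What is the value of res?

Step 1: Trace yields in order:
  yield 17
  yield 0
  yield 1
  yield 18
  yield 0
  yield 1
Therefore res = [17, 0, 1, 18, 0, 1].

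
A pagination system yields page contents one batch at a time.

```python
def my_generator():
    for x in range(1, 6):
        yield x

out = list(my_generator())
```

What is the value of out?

Step 1: The generator yields each value from range(1, 6).
Step 2: list() consumes all yields: [1, 2, 3, 4, 5].
Therefore out = [1, 2, 3, 4, 5].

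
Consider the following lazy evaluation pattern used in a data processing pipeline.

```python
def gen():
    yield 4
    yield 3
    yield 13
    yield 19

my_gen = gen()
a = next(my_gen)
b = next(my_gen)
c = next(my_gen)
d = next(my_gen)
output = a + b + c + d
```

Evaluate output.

Step 1: Create generator and consume all values:
  a = next(my_gen) = 4
  b = next(my_gen) = 3
  c = next(my_gen) = 13
  d = next(my_gen) = 19
Step 2: output = 4 + 3 + 13 + 19 = 39.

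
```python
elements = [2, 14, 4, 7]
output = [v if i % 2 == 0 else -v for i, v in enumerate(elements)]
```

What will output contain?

Step 1: For each (i, v), keep v if i is even, negate if odd:
  i=0 (even): keep 2
  i=1 (odd): negate to -14
  i=2 (even): keep 4
  i=3 (odd): negate to -7
Therefore output = [2, -14, 4, -7].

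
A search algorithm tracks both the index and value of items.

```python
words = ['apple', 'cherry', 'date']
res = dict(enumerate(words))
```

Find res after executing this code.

Step 1: enumerate pairs indices with words:
  0 -> 'apple'
  1 -> 'cherry'
  2 -> 'date'
Therefore res = {0: 'apple', 1: 'cherry', 2: 'date'}.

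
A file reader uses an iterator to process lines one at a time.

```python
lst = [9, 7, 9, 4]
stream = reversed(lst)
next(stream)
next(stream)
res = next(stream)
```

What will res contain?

Step 1: reversed([9, 7, 9, 4]) gives iterator: [4, 9, 7, 9].
Step 2: First next() = 4, second next() = 9.
Step 3: Third next() = 7.
Therefore res = 7.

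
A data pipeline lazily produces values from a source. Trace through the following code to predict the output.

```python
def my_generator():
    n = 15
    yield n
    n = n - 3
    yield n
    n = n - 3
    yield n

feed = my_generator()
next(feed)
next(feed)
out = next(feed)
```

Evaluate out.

Step 1: Trace through generator execution:
  Yield 1: n starts at 15, yield 15
  Yield 2: n = 15 - 3 = 12, yield 12
  Yield 3: n = 12 - 3 = 9, yield 9
Step 2: First next() gets 15, second next() gets the second value, third next() yields 9.
Therefore out = 9.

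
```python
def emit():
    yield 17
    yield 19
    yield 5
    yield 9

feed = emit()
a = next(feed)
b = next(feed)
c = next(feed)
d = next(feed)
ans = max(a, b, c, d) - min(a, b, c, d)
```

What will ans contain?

Step 1: Create generator and consume all values:
  a = next(feed) = 17
  b = next(feed) = 19
  c = next(feed) = 5
  d = next(feed) = 9
Step 2: max = 19, min = 5, ans = 19 - 5 = 14.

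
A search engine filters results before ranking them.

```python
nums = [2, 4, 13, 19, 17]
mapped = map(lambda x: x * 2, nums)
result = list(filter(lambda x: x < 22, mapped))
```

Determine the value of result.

Step 1: Map x * 2:
  2 -> 4
  4 -> 8
  13 -> 26
  19 -> 38
  17 -> 34
Step 2: Filter for < 22:
  4: kept
  8: kept
  26: removed
  38: removed
  34: removed
Therefore result = [4, 8].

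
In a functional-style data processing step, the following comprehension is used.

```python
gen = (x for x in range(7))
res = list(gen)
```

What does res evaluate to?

Step 1: Generator expression iterates range(7): [0, 1, 2, 3, 4, 5, 6].
Step 2: list() collects all values.
Therefore res = [0, 1, 2, 3, 4, 5, 6].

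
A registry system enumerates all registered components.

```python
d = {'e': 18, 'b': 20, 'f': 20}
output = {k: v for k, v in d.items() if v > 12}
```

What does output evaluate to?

Step 1: Filter items where value > 12:
  'e': 18 > 12: kept
  'b': 20 > 12: kept
  'f': 20 > 12: kept
Therefore output = {'e': 18, 'b': 20, 'f': 20}.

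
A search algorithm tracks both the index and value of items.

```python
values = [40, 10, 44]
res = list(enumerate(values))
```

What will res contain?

Step 1: enumerate pairs each element with its index:
  (0, 40)
  (1, 10)
  (2, 44)
Therefore res = [(0, 40), (1, 10), (2, 44)].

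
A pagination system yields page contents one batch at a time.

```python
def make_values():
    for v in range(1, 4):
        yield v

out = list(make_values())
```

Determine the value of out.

Step 1: The generator yields each value from range(1, 4).
Step 2: list() consumes all yields: [1, 2, 3].
Therefore out = [1, 2, 3].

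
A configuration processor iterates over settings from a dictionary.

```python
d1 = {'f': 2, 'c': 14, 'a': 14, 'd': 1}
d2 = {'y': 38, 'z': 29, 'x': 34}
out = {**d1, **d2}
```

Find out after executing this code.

Step 1: Merge d1 and d2 (d2 values override on key conflicts).
Step 2: d1 has keys ['f', 'c', 'a', 'd'], d2 has keys ['y', 'z', 'x'].
Therefore out = {'f': 2, 'c': 14, 'a': 14, 'd': 1, 'y': 38, 'z': 29, 'x': 34}.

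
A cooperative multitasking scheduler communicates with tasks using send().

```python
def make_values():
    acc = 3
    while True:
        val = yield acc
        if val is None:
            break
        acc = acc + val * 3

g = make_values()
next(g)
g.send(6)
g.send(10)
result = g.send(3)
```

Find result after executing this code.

Step 1: next() -> yield acc=3.
Step 2: send(6) -> val=6, acc = 3 + 6*3 = 21, yield 21.
Step 3: send(10) -> val=10, acc = 21 + 10*3 = 51, yield 51.
Step 4: send(3) -> val=3, acc = 51 + 3*3 = 60, yield 60.
Therefore result = 60.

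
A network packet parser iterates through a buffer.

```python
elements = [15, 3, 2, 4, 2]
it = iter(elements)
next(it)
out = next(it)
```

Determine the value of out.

Step 1: Create iterator over [15, 3, 2, 4, 2].
Step 2: next() consumes 15.
Step 3: next() returns 3.
Therefore out = 3.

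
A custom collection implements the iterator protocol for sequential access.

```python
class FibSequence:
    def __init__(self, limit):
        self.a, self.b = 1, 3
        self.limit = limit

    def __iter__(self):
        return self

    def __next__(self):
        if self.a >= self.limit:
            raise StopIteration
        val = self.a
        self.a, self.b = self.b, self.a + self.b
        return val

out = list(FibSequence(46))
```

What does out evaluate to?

Step 1: Fibonacci-like sequence (a=1, b=3) until >= 46:
  Yield 1, then a,b = 3,4
  Yield 3, then a,b = 4,7
  Yield 4, then a,b = 7,11
  Yield 7, then a,b = 11,18
  Yield 11, then a,b = 18,29
  Yield 18, then a,b = 29,47
  Yield 29, then a,b = 47,76
Step 2: 47 >= 46, stop.
Therefore out = [1, 3, 4, 7, 11, 18, 29].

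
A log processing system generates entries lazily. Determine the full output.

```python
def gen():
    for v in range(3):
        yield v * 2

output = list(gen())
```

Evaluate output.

Step 1: For each v in range(3), yield v * 2:
  v=0: yield 0 * 2 = 0
  v=1: yield 1 * 2 = 2
  v=2: yield 2 * 2 = 4
Therefore output = [0, 2, 4].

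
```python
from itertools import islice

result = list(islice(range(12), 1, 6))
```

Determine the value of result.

Step 1: islice(range(12), 1, 6) takes elements at indices [1, 6).
Step 2: Elements: [1, 2, 3, 4, 5].
Therefore result = [1, 2, 3, 4, 5].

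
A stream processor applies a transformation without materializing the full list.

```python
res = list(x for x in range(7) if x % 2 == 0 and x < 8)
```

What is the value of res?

Step 1: Filter range(7) where x % 2 == 0 and x < 8:
  x=0: both conditions met, included
  x=1: excluded (1 % 2 != 0)
  x=2: both conditions met, included
  x=3: excluded (3 % 2 != 0)
  x=4: both conditions met, included
  x=5: excluded (5 % 2 != 0)
  x=6: both conditions met, included
Therefore res = [0, 2, 4, 6].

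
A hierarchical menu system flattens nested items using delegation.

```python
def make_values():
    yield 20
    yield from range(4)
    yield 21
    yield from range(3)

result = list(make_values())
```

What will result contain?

Step 1: Trace yields in order:
  yield 20
  yield 0
  yield 1
  yield 2
  yield 3
  yield 21
  yield 0
  yield 1
  yield 2
Therefore result = [20, 0, 1, 2, 3, 21, 0, 1, 2].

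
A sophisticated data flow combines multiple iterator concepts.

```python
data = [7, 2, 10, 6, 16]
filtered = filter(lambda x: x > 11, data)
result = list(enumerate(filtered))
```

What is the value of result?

Step 1: Filter [7, 2, 10, 6, 16] for > 11: [16].
Step 2: enumerate re-indexes from 0: [(0, 16)].
Therefore result = [(0, 16)].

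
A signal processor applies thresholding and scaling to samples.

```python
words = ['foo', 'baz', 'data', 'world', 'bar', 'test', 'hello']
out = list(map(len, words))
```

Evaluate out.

Step 1: Map len() to each word:
  'foo' -> 3
  'baz' -> 3
  'data' -> 4
  'world' -> 5
  'bar' -> 3
  'test' -> 4
  'hello' -> 5
Therefore out = [3, 3, 4, 5, 3, 4, 5].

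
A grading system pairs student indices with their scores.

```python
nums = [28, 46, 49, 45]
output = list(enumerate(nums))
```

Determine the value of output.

Step 1: enumerate pairs each element with its index:
  (0, 28)
  (1, 46)
  (2, 49)
  (3, 45)
Therefore output = [(0, 28), (1, 46), (2, 49), (3, 45)].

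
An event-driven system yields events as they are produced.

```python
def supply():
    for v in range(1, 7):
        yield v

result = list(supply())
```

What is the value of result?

Step 1: The generator yields each value from range(1, 7).
Step 2: list() consumes all yields: [1, 2, 3, 4, 5, 6].
Therefore result = [1, 2, 3, 4, 5, 6].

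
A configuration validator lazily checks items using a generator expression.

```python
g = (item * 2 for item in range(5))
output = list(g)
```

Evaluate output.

Step 1: For each item in range(5), compute item*2:
  item=0: 0*2 = 0
  item=1: 1*2 = 2
  item=2: 2*2 = 4
  item=3: 3*2 = 6
  item=4: 4*2 = 8
Therefore output = [0, 2, 4, 6, 8].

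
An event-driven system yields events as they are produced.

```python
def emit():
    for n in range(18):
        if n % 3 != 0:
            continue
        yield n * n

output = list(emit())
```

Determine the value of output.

Step 1: Only yield n**2 when n is divisible by 3:
  n=0: 0 % 3 == 0, yield 0**2 = 0
  n=3: 3 % 3 == 0, yield 3**2 = 9
  n=6: 6 % 3 == 0, yield 6**2 = 36
  n=9: 9 % 3 == 0, yield 9**2 = 81
  n=12: 12 % 3 == 0, yield 12**2 = 144
  n=15: 15 % 3 == 0, yield 15**2 = 225
Therefore output = [0, 9, 36, 81, 144, 225].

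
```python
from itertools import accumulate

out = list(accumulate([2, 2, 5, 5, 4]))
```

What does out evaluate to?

Step 1: accumulate computes running sums:
  + 2 = 2
  + 2 = 4
  + 5 = 9
  + 5 = 14
  + 4 = 18
Therefore out = [2, 4, 9, 14, 18].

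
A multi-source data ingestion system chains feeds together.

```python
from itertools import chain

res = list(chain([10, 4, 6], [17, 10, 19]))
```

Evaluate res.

Step 1: chain() concatenates iterables: [10, 4, 6] + [17, 10, 19].
Therefore res = [10, 4, 6, 17, 10, 19].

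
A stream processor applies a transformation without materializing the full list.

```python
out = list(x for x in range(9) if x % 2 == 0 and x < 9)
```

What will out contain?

Step 1: Filter range(9) where x % 2 == 0 and x < 9:
  x=0: both conditions met, included
  x=1: excluded (1 % 2 != 0)
  x=2: both conditions met, included
  x=3: excluded (3 % 2 != 0)
  x=4: both conditions met, included
  x=5: excluded (5 % 2 != 0)
  x=6: both conditions met, included
  x=7: excluded (7 % 2 != 0)
  x=8: both conditions met, included
Therefore out = [0, 2, 4, 6, 8].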